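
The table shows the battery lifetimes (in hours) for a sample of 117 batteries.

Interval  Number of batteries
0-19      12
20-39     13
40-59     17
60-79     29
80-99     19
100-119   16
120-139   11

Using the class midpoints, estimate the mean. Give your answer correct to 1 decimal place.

70.4

Midpoints: 9.5, 29.5, 49.5, 69.5, 89.5, 109.5, 129.5
Σfm = 12×9.5 + 13×29.5 + 17×49.5 + 29×69.5 + 19×89.5 + 16×109.5 + 11×129.5 = 8231.5
n = Σf = 117
Mean = 8231.5 / 117 = 70.3547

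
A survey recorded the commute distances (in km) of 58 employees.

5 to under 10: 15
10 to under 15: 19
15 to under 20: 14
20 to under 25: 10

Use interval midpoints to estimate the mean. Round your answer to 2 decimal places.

14.14

Midpoints: 7.5, 12.5, 17.5, 22.5
Σfm = 15×7.5 + 19×12.5 + 14×17.5 + 10×22.5 = 820
n = Σf = 58
Mean = 820 / 58 = 14.1379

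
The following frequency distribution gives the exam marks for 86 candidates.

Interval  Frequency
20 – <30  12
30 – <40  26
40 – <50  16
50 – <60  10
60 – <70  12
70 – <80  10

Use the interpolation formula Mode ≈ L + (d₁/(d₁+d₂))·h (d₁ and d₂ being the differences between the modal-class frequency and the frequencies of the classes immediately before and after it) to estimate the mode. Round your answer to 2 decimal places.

Modal class: 30 – <40 (highest frequency 26).
d₁ = 26 − 12 = 14, d₂ = 26 − 16 = 10
Mode ≈ 30 + (14/(14+10)) × 10 = 30 + 5.8333 = 35.8333

35.83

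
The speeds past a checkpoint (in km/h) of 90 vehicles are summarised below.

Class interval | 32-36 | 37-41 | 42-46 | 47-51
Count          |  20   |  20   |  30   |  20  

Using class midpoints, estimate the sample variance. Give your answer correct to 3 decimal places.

28.714

Midpoints: 34, 39, 44, 49
n = 90, Σfm = 3760, mean = 41.7778
Σfm² = 159640
Σf(m − x̄)² = Σfm² − (Σfm)²/n = 159640 − 3760²/90 = 2555.5556
Sample variance = 2555.5556 / 89 = 28.7141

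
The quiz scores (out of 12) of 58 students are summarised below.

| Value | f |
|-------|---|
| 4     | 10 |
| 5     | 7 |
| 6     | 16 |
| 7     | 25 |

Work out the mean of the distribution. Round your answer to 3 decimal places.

5.966

Values: 4, 5, 6, 7
Σfx = 10×4 + 7×5 + 16×6 + 25×7 = 346
n = Σf = 58
Mean = 346 / 58 = 5.9655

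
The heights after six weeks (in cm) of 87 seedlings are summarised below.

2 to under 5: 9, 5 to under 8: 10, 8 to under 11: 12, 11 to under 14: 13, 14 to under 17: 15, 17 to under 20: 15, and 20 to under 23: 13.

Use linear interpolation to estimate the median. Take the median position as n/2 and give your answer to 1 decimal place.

13.9

Cumulative frequencies: 9, 19, 31, 44, 59, 74, 87
n = 87; position = n/2 = 43.5.
This falls in the class 11 to under 14: L = 11, F = 31, f = 13, h = 3.
Median ≈ 11 + ((43.5 − 31) / 13) × 3 = 13.8846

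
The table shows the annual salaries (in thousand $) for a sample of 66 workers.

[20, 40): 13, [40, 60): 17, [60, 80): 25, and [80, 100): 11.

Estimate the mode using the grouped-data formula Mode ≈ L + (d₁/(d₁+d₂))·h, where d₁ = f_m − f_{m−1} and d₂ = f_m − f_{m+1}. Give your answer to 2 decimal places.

67.27

Modal class: [60, 80) (highest frequency 25).
d₁ = 25 − 17 = 8, d₂ = 25 − 11 = 14
Mode ≈ 60 + (8/(8+14)) × 20 = 60 + 7.2727 = 67.2727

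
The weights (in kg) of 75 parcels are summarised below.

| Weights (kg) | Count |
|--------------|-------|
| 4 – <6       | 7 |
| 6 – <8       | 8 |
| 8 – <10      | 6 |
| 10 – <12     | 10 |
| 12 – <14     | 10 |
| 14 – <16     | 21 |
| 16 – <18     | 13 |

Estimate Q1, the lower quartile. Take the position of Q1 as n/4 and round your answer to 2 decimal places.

9.25

Cumulative frequencies: 7, 15, 21, 31, 41, 62, 75
n = 75; position = n/4 = 18.75.
This falls in the class 8 – <10: L = 8, F = 15, f = 6, h = 2.
Lower quartile ≈ 8 + ((18.75 − 15) / 6) × 2 = 9.2500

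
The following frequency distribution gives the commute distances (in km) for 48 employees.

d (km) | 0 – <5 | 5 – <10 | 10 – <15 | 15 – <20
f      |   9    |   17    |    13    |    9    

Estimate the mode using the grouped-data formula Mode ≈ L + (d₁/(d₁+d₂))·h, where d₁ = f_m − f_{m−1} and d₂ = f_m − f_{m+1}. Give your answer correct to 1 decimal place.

8.3

Modal class: 5 – <10 (highest frequency 17).
d₁ = 17 − 9 = 8, d₂ = 17 − 13 = 4
Mode ≈ 5 + (8/(8+4)) × 5 = 5 + 3.3333 = 8.3333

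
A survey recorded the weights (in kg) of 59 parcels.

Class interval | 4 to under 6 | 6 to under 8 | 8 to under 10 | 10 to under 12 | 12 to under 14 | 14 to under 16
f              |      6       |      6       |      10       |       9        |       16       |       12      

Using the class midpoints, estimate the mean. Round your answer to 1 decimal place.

11.0

Midpoints: 5, 7, 9, 11, 13, 15
Σfm = 6×5 + 6×7 + 10×9 + 9×11 + 16×13 + 12×15 = 649
n = Σf = 59
Mean = 649 / 59 = 11.0000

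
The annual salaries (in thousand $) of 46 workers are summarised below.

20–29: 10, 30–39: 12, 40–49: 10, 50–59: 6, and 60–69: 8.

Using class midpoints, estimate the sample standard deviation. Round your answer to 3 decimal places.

13.970

Midpoints: 24.5, 34.5, 44.5, 54.5, 64.5
n = 46, Σfm = 1947, mean = 42.3261
Σfm² = 91191.5
Σf(m − x̄)² = Σfm² − (Σfm)²/n = 91191.5 − 1947²/46 = 8782.6087
Sample variance = 8782.6087 / 45 = 195.1691
Standard deviation = √195.1691 = 13.9703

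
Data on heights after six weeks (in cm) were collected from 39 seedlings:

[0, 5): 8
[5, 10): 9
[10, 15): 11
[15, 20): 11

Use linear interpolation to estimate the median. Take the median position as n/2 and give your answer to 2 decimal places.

Cumulative frequencies: 8, 17, 28, 39
n = 39; position = n/2 = 19.5.
This falls in the class [10, 15): L = 10, F = 17, f = 11, h = 5.
Median ≈ 10 + ((19.5 − 17) / 11) × 5 = 11.1364

11.14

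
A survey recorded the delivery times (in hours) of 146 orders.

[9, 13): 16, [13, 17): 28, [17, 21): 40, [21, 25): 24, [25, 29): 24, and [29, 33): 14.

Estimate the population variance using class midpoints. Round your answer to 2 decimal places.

34.85

Midpoints: 11, 15, 19, 23, 27, 31
n = 146, Σfm = 2990, mean = 20.4795
Σfm² = 66322
Σf(m − x̄)² = Σfm² − (Σfm)²/n = 66322 − 2990²/146 = 5088.4384
Population variance = 5088.4384 / 146 = 34.8523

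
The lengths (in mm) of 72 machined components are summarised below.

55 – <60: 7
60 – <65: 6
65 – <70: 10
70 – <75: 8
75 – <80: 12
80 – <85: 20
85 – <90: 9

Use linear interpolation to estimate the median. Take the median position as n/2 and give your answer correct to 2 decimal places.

77.08

Cumulative frequencies: 7, 13, 23, 31, 43, 63, 72
n = 72; position = n/2 = 36.
This falls in the class 75 – <80: L = 75, F = 31, f = 12, h = 5.
Median ≈ 75 + ((36 − 31) / 12) × 5 = 77.0833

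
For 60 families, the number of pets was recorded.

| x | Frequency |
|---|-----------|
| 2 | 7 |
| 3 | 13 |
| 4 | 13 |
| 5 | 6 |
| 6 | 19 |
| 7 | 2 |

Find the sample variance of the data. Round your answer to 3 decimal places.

Values: 2, 3, 4, 5, 6, 7
n = 60, Σfx = 263, mean = 4.3833
Σfx² = 1285
Σf(x − x̄)² = Σfx² − (Σfx)²/n = 1285 − 263²/60 = 132.1833
Sample variance = 132.1833 / 59 = 2.2404

2.240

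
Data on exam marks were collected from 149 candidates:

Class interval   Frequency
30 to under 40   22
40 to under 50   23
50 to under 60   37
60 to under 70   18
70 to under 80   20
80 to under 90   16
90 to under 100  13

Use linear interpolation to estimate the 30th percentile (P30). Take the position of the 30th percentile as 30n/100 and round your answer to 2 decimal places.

49.87

Cumulative frequencies: 22, 45, 82, 100, 120, 136, 149
n = 149; position = 30n/100 = 44.7.
This falls in the class 40 to under 50: L = 40, F = 22, f = 23, h = 10.
30th percentile ≈ 40 + ((44.7 − 22) / 23) × 10 = 49.8696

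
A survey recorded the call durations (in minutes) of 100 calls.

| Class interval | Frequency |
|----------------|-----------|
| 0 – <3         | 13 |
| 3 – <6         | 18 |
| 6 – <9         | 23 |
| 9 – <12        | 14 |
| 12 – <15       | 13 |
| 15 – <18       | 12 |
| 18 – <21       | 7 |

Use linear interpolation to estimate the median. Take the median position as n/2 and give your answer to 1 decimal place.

8.5

Cumulative frequencies: 13, 31, 54, 68, 81, 93, 100
n = 100; position = n/2 = 50.
This falls in the class 6 – <9: L = 6, F = 31, f = 23, h = 3.
Median ≈ 6 + ((50 − 31) / 23) × 3 = 8.4783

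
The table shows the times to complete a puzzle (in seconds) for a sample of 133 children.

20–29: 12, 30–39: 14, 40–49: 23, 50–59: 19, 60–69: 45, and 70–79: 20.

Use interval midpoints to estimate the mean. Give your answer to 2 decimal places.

Midpoints: 24.5, 34.5, 44.5, 54.5, 64.5, 74.5
Σfm = 12×24.5 + 14×34.5 + 23×44.5 + 19×54.5 + 45×64.5 + 20×74.5 = 7228.5
n = Σf = 133
Mean = 7228.5 / 133 = 54.3496

54.35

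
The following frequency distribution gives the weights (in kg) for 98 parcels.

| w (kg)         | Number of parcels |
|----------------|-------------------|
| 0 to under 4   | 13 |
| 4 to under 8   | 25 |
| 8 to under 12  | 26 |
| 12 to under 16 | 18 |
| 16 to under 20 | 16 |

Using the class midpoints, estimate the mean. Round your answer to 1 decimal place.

10.0

Midpoints: 2, 6, 10, 14, 18
Σfm = 13×2 + 25×6 + 26×10 + 18×14 + 16×18 = 976
n = Σf = 98
Mean = 976 / 98 = 9.9592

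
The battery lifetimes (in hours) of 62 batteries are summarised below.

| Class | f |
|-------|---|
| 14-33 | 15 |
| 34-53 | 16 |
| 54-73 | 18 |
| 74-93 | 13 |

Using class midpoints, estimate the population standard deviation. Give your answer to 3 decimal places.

21.468

Midpoints: 23.5, 43.5, 63.5, 83.5
n = 62, Σfm = 3277, mean = 52.8548
Σfm² = 201779.5
Σf(m − x̄)² = Σfm² − (Σfm)²/n = 201779.5 − 3277²/62 = 28574.1935
Population variance = 28574.1935 / 62 = 460.8741
Standard deviation = √460.8741 = 21.4680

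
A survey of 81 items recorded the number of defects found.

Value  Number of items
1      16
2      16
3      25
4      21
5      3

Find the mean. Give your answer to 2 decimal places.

Values: 1, 2, 3, 4, 5
Σfx = 16×1 + 16×2 + 25×3 + 21×4 + 3×5 = 222
n = Σf = 81
Mean = 222 / 81 = 2.7407

2.74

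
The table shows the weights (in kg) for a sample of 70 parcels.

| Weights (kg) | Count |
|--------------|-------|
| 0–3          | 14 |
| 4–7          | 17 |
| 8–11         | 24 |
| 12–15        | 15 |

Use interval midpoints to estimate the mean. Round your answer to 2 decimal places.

Midpoints: 1.5, 5.5, 9.5, 13.5
Σfm = 14×1.5 + 17×5.5 + 24×9.5 + 15×13.5 = 545
n = Σf = 70
Mean = 545 / 70 = 7.7857

7.79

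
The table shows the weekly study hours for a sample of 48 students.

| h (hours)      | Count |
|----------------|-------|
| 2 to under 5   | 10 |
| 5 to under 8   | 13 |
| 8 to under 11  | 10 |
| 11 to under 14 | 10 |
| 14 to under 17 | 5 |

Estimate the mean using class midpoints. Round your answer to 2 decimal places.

Midpoints: 3.5, 6.5, 9.5, 12.5, 15.5
Σfm = 10×3.5 + 13×6.5 + 10×9.5 + 10×12.5 + 5×15.5 = 417
n = Σf = 48
Mean = 417 / 48 = 8.6875

8.69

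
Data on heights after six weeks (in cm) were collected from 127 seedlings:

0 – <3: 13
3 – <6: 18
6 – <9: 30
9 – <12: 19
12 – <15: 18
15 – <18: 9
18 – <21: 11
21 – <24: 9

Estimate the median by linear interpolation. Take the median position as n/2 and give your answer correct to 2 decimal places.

9.39

Cumulative frequencies: 13, 31, 61, 80, 98, 107, 118, 127
n = 127; position = n/2 = 63.5.
This falls in the class 9 – <12: L = 9, F = 61, f = 19, h = 3.
Median ≈ 9 + ((63.5 − 61) / 19) × 3 = 9.3947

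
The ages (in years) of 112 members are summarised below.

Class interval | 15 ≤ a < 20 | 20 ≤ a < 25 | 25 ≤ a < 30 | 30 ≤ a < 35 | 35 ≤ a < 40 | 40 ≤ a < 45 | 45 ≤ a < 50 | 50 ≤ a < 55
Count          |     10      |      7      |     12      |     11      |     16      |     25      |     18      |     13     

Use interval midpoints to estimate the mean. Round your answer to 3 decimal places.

37.679

Midpoints: 17.5, 22.5, 27.5, 32.5, 37.5, 42.5, 47.5, 52.5
Σfm = 10×17.5 + 7×22.5 + 12×27.5 + 11×32.5 + 16×37.5 + 25×42.5 + 18×47.5 + 13×52.5 = 4220
n = Σf = 112
Mean = 4220 / 112 = 37.6786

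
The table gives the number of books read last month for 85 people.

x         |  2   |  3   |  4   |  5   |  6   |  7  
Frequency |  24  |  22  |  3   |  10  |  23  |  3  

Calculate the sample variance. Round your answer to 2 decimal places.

Values: 2, 3, 4, 5, 6, 7
n = 85, Σfx = 335, mean = 3.9412
Σfx² = 1567
Σf(x − x̄)² = Σfx² − (Σfx)²/n = 1567 − 335²/85 = 246.7059
Sample variance = 246.7059 / 84 = 2.9370

2.94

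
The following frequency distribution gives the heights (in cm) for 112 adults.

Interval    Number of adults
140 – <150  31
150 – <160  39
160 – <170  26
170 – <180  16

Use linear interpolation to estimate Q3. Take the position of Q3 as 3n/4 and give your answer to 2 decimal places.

165.38

Cumulative frequencies: 31, 70, 96, 112
n = 112; position = 3n/4 = 84.
This falls in the class 160 – <170: L = 160, F = 70, f = 26, h = 10.
Upper quartile ≈ 160 + ((84 − 70) / 26) × 10 = 165.3846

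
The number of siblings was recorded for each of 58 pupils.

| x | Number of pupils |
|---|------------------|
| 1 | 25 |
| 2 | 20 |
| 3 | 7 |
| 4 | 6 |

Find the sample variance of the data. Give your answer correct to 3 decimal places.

0.972

Values: 1, 2, 3, 4
n = 58, Σfx = 110, mean = 1.8966
Σfx² = 264
Σf(x − x̄)² = Σfx² − (Σfx)²/n = 264 − 110²/58 = 55.3793
Sample variance = 55.3793 / 57 = 0.9716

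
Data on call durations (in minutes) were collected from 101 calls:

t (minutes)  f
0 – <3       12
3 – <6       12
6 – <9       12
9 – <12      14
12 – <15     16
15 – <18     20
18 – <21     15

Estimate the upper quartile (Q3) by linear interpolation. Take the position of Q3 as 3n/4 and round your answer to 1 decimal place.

16.5

Cumulative frequencies: 12, 24, 36, 50, 66, 86, 101
n = 101; position = 3n/4 = 75.75.
This falls in the class 15 – <18: L = 15, F = 66, f = 20, h = 3.
Upper quartile ≈ 15 + ((75.75 − 66) / 20) × 3 = 16.4625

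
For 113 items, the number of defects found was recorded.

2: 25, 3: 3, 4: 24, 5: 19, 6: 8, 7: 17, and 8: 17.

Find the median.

Cumulative frequencies: 25, 28, 52, 71, 79, 96, 113
n = 113, so the median is the value in position (n+1)/2 = 57.
Position 57 falls at value 5.

5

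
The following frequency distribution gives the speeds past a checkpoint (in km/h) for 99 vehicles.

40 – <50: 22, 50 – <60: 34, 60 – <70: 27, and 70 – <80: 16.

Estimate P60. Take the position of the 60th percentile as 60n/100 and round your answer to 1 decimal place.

61.3

Cumulative frequencies: 22, 56, 83, 99
n = 99; position = 60n/100 = 59.4.
This falls in the class 60 – <70: L = 60, F = 56, f = 27, h = 10.
60th percentile ≈ 60 + ((59.4 − 56) / 27) × 10 = 61.2593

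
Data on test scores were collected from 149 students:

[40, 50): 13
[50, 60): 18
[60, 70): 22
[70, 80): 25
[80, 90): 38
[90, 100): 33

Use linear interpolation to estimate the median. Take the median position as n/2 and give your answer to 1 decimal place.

78.6

Cumulative frequencies: 13, 31, 53, 78, 116, 149
n = 149; position = n/2 = 74.5.
This falls in the class [70, 80): L = 70, F = 53, f = 25, h = 10.
Median ≈ 70 + ((74.5 − 53) / 25) × 10 = 78.6000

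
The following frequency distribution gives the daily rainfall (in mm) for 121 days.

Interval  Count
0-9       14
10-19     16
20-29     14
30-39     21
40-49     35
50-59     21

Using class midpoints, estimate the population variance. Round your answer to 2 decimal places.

266.12

Midpoints: 4.5, 14.5, 24.5, 34.5, 44.5, 54.5
n = 121, Σfm = 4064.5, mean = 33.5909
Σfm² = 168730.25
Σf(m − x̄)² = Σfm² − (Σfm)²/n = 168730.25 − 4064.5²/121 = 32200.0000
Population variance = 32200.0000 / 121 = 266.1157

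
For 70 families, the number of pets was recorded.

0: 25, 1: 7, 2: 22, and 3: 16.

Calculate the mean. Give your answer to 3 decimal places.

Values: 0, 1, 2, 3
Σfx = 25×0 + 7×1 + 22×2 + 16×3 = 99
n = Σf = 70
Mean = 99 / 70 = 1.4143

1.414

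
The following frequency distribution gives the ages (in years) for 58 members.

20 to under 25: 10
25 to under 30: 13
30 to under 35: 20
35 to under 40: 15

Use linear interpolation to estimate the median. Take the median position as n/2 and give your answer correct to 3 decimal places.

31.500

Cumulative frequencies: 10, 23, 43, 58
n = 58; position = n/2 = 29.
This falls in the class 30 to under 35: L = 30, F = 23, f = 20, h = 5.
Median ≈ 30 + ((29 − 23) / 20) × 5 = 31.5000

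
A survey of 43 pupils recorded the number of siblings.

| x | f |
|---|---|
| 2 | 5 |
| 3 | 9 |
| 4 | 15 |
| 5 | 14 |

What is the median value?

4

Cumulative frequencies: 5, 14, 29, 43
n = 43, so the median is the value in position (n+1)/2 = 22.
Position 22 falls at value 4.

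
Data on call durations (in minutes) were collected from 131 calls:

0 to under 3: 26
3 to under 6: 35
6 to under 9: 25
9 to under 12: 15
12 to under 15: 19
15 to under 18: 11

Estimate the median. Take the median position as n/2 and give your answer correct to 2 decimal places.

6.54

Cumulative frequencies: 26, 61, 86, 101, 120, 131
n = 131; position = n/2 = 65.5.
This falls in the class 6 to under 9: L = 6, F = 61, f = 25, h = 3.
Median ≈ 6 + ((65.5 − 61) / 25) × 3 = 6.5400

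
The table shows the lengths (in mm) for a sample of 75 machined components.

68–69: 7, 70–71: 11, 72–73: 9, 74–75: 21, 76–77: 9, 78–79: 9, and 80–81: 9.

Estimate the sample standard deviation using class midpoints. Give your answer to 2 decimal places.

Midpoints: 68.5, 70.5, 72.5, 74.5, 76.5, 78.5, 80.5
n = 75, Σfm = 5591.5, mean = 74.5533
Σfm² = 417832.75
Σf(m − x̄)² = Σfm² − (Σfm)²/n = 417832.75 − 5591.5²/75 = 967.7867
Sample variance = 967.7867 / 74 = 13.0782
Standard deviation = √13.0782 = 3.6164

3.62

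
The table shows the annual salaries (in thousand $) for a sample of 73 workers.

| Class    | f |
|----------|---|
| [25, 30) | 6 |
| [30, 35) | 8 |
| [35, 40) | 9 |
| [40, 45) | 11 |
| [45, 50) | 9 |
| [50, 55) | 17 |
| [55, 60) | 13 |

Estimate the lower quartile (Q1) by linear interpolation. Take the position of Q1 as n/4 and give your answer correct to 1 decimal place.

Cumulative frequencies: 6, 14, 23, 34, 43, 60, 73
n = 73; position = n/4 = 18.25.
This falls in the class [35, 40): L = 35, F = 14, f = 9, h = 5.
Lower quartile ≈ 35 + ((18.25 − 14) / 9) × 5 = 37.3611

37.4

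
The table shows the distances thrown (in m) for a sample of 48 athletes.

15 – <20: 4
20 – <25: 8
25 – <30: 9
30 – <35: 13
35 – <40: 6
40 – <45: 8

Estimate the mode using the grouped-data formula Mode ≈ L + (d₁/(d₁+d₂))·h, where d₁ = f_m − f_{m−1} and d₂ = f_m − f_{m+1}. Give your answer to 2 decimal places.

Modal class: 30 – <35 (highest frequency 13).
d₁ = 13 − 9 = 4, d₂ = 13 − 6 = 7
Mode ≈ 30 + (4/(4+7)) × 5 = 30 + 1.8182 = 31.8182

31.82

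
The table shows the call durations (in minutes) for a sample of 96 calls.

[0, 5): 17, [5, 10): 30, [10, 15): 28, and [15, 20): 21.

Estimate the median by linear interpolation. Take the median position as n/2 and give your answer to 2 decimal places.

Cumulative frequencies: 17, 47, 75, 96
n = 96; position = n/2 = 48.
This falls in the class [10, 15): L = 10, F = 47, f = 28, h = 5.
Median ≈ 10 + ((48 − 47) / 28) × 5 = 10.1786

10.18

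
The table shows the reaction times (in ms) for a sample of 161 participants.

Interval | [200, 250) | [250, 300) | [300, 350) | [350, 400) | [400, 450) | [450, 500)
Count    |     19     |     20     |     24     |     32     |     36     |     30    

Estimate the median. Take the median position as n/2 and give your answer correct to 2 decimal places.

Cumulative frequencies: 19, 39, 63, 95, 131, 161
n = 161; position = n/2 = 80.5.
This falls in the class [350, 400): L = 350, F = 63, f = 32, h = 50.
Median ≈ 350 + ((80.5 − 63) / 32) × 50 = 377.3438

377.34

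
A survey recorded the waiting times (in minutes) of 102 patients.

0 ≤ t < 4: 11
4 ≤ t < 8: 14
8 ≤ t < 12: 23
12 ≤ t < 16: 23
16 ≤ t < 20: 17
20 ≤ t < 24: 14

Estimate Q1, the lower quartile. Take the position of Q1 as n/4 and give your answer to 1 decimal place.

Cumulative frequencies: 11, 25, 48, 71, 88, 102
n = 102; position = n/4 = 25.5.
This falls in the class 8 ≤ t < 12: L = 8, F = 25, f = 23, h = 4.
Lower quartile ≈ 8 + ((25.5 − 25) / 23) × 4 = 8.0870

8.1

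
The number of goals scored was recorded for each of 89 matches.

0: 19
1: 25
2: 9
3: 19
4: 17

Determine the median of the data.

Cumulative frequencies: 19, 44, 53, 72, 89
n = 89, so the median is the value in position (n+1)/2 = 45.
Position 45 falls at value 2.

2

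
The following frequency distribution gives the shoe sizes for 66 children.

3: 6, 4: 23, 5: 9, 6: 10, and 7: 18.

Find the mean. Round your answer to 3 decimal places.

Values: 3, 4, 5, 6, 7
Σfx = 6×3 + 23×4 + 9×5 + 10×6 + 18×7 = 341
n = Σf = 66
Mean = 341 / 66 = 5.1667

5.167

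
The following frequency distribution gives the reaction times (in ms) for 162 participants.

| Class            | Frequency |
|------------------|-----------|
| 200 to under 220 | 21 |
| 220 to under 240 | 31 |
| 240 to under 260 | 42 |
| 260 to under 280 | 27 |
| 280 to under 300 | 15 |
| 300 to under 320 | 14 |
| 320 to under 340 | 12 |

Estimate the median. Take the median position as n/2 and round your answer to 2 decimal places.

Cumulative frequencies: 21, 52, 94, 121, 136, 150, 162
n = 162; position = n/2 = 81.
This falls in the class 240 to under 260: L = 240, F = 52, f = 42, h = 20.
Median ≈ 240 + ((81 − 52) / 42) × 20 = 253.8095

253.81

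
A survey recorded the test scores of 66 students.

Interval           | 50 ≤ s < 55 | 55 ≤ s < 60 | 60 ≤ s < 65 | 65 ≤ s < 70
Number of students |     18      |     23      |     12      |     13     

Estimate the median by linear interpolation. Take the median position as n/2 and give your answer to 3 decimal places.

Cumulative frequencies: 18, 41, 53, 66
n = 66; position = n/2 = 33.
This falls in the class 55 ≤ s < 60: L = 55, F = 18, f = 23, h = 5.
Median ≈ 55 + ((33 − 18) / 23) × 5 = 58.2609

58.261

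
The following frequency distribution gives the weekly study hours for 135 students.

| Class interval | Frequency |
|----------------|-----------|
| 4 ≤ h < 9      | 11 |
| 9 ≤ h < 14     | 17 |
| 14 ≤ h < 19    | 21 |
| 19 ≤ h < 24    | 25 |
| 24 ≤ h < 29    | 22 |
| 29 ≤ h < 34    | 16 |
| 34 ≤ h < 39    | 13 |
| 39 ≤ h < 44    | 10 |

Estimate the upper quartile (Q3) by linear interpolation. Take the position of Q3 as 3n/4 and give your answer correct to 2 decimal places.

30.64

Cumulative frequencies: 11, 28, 49, 74, 96, 112, 125, 135
n = 135; position = 3n/4 = 101.25.
This falls in the class 29 ≤ h < 34: L = 29, F = 96, f = 16, h = 5.
Upper quartile ≈ 29 + ((101.25 − 96) / 16) × 5 = 30.6406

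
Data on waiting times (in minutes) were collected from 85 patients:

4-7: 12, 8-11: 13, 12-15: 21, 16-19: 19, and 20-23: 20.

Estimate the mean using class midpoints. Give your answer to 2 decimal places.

Midpoints: 5.5, 9.5, 13.5, 17.5, 21.5
Σfm = 12×5.5 + 13×9.5 + 21×13.5 + 19×17.5 + 20×21.5 = 1235.5
n = Σf = 85
Mean = 1235.5 / 85 = 14.5353

14.54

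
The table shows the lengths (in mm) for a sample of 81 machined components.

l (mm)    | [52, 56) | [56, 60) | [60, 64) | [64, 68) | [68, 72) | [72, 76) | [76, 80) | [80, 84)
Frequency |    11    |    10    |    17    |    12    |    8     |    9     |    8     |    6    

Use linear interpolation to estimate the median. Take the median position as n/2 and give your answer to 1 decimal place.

Cumulative frequencies: 11, 21, 38, 50, 58, 67, 75, 81
n = 81; position = n/2 = 40.5.
This falls in the class [64, 68): L = 64, F = 38, f = 12, h = 4.
Median ≈ 64 + ((40.5 − 38) / 12) × 4 = 64.8333

64.8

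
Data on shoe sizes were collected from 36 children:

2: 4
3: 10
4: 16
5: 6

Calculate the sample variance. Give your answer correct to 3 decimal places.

Values: 2, 3, 4, 5
n = 36, Σfx = 132, mean = 3.6667
Σfx² = 512
Σf(x − x̄)² = Σfx² − (Σfx)²/n = 512 − 132²/36 = 28.0000
Sample variance = 28.0000 / 35 = 0.8000

0.800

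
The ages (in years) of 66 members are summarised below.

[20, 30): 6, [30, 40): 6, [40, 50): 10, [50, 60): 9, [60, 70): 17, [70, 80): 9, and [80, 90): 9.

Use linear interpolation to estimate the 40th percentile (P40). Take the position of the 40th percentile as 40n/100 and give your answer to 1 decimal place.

Cumulative frequencies: 6, 12, 22, 31, 48, 57, 66
n = 66; position = 40n/100 = 26.4.
This falls in the class [50, 60): L = 50, F = 22, f = 9, h = 10.
40th percentile ≈ 50 + ((26.4 − 22) / 9) × 10 = 54.8889

54.9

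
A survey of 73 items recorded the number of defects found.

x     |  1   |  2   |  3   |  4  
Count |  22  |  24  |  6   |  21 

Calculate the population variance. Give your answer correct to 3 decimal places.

1.407

Values: 1, 2, 3, 4
n = 73, Σfx = 172, mean = 2.3562
Σfx² = 508
Σf(x − x̄)² = Σfx² − (Σfx)²/n = 508 − 172²/73 = 102.7397
Population variance = 102.7397 / 73 = 1.4074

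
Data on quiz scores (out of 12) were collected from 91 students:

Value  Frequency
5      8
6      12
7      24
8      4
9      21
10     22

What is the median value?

8

Cumulative frequencies: 8, 20, 44, 48, 69, 91
n = 91, so the median is the value in position (n+1)/2 = 46.
Position 46 falls at value 8.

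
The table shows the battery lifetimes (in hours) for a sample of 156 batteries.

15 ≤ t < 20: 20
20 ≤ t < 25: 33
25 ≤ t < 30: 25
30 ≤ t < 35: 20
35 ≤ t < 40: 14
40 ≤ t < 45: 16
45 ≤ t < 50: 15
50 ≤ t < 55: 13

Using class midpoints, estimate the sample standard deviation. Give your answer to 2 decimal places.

11.05

Midpoints: 17.5, 22.5, 27.5, 32.5, 37.5, 42.5, 47.5, 52.5
n = 156, Σfm = 5030, mean = 32.2436
Σfm² = 181125
Σf(m − x̄)² = Σfm² − (Σfm)²/n = 181125 − 5030²/156 = 18939.7436
Sample variance = 18939.7436 / 155 = 122.1919
Standard deviation = √122.1919 = 11.0540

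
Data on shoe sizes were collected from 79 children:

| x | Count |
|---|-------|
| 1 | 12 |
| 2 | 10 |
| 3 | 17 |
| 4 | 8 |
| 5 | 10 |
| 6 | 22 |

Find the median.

4

Cumulative frequencies: 12, 22, 39, 47, 57, 79
n = 79, so the median is the value in position (n+1)/2 = 40.
Position 40 falls at value 4.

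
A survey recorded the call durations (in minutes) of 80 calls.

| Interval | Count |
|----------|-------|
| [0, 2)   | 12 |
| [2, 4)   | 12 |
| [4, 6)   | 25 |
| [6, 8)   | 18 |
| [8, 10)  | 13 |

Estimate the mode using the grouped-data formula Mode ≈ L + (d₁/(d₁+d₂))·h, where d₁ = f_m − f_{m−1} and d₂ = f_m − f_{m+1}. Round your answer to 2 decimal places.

Modal class: [4, 6) (highest frequency 25).
d₁ = 25 − 12 = 13, d₂ = 25 − 18 = 7
Mode ≈ 4 + (13/(13+7)) × 2 = 4 + 1.3000 = 5.3000

5.30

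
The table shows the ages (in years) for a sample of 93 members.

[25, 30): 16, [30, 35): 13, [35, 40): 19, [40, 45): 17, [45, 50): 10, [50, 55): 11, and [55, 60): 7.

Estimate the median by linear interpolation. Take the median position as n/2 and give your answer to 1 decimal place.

Cumulative frequencies: 16, 29, 48, 65, 75, 86, 93
n = 93; position = n/2 = 46.5.
This falls in the class [35, 40): L = 35, F = 29, f = 19, h = 5.
Median ≈ 35 + ((46.5 − 29) / 19) × 5 = 39.6053

39.6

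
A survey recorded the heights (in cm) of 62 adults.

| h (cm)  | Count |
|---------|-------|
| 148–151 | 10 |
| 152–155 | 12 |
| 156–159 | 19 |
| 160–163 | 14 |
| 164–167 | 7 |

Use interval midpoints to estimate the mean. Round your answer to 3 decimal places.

Midpoints: 149.5, 153.5, 157.5, 161.5, 165.5
Σfm = 10×149.5 + 12×153.5 + 19×157.5 + 14×161.5 + 7×165.5 = 9749
n = Σf = 62
Mean = 9749 / 62 = 157.2419

157.242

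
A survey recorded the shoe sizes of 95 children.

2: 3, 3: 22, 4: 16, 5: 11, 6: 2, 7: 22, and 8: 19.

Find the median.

5

Cumulative frequencies: 3, 25, 41, 52, 54, 76, 95
n = 95, so the median is the value in position (n+1)/2 = 48.
Position 48 falls at value 5.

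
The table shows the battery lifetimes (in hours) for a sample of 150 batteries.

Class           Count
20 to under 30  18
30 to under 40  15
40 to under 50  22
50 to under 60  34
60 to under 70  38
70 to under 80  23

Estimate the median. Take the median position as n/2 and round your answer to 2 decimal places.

55.88

Cumulative frequencies: 18, 33, 55, 89, 127, 150
n = 150; position = n/2 = 75.
This falls in the class 50 to under 60: L = 50, F = 55, f = 34, h = 10.
Median ≈ 50 + ((75 − 55) / 34) × 10 = 55.8824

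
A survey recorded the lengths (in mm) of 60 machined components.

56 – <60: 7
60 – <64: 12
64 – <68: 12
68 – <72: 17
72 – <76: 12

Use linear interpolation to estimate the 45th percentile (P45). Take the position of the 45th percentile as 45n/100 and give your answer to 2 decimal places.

Cumulative frequencies: 7, 19, 31, 48, 60
n = 60; position = 45n/100 = 27.
This falls in the class 64 – <68: L = 64, F = 19, f = 12, h = 4.
45th percentile ≈ 64 + ((27 − 19) / 12) × 4 = 66.6667

66.67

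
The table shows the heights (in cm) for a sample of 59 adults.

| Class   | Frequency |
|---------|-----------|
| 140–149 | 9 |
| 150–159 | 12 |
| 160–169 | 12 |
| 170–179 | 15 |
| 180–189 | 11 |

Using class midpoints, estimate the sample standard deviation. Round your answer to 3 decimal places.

Midpoints: 144.5, 154.5, 164.5, 174.5, 184.5
n = 59, Σfm = 9775.5, mean = 165.6864
Σfm² = 1630284.75
Σf(m − x̄)² = Σfm² − (Σfm)²/n = 1630284.75 − 9775.5²/59 = 10616.9492
Sample variance = 10616.9492 / 58 = 183.0508
Standard deviation = √183.0508 = 13.5296

13.530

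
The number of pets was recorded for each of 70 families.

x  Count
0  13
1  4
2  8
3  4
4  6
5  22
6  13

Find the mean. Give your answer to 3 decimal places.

3.486

Values: 0, 1, 2, 3, 4, 5, 6
Σfx = 13×0 + 4×1 + 8×2 + 4×3 + 6×4 + 22×5 + 13×6 = 244
n = Σf = 70
Mean = 244 / 70 = 3.4857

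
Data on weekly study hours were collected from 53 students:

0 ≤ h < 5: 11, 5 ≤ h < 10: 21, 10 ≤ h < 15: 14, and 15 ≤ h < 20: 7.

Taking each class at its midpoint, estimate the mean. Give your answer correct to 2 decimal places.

9.10

Midpoints: 2.5, 7.5, 12.5, 17.5
Σfm = 11×2.5 + 21×7.5 + 14×12.5 + 7×17.5 = 482.5
n = Σf = 53
Mean = 482.5 / 53 = 9.1038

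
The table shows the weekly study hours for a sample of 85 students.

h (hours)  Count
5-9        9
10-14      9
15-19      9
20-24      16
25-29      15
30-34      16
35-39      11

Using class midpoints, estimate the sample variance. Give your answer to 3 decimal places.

88.109

Midpoints: 7, 12, 17, 22, 27, 32, 37
n = 85, Σfm = 2000, mean = 23.5294
Σfm² = 54460
Σf(m − x̄)² = Σfm² − (Σfm)²/n = 54460 − 2000²/85 = 7401.1765
Sample variance = 7401.1765 / 84 = 88.1092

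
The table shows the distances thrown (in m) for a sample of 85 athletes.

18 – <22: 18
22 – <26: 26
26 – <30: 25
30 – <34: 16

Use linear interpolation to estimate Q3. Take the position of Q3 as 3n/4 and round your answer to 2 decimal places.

29.16

Cumulative frequencies: 18, 44, 69, 85
n = 85; position = 3n/4 = 63.75.
This falls in the class 26 – <30: L = 26, F = 44, f = 25, h = 4.
Upper quartile ≈ 26 + ((63.75 − 44) / 25) × 4 = 29.1600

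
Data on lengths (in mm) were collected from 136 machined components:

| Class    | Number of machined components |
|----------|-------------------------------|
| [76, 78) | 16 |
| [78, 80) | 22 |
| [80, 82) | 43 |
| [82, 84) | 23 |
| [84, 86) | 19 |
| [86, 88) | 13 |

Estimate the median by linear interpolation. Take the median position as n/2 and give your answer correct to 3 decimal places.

Cumulative frequencies: 16, 38, 81, 104, 123, 136
n = 136; position = n/2 = 68.
This falls in the class [80, 82): L = 80, F = 38, f = 43, h = 2.
Median ≈ 80 + ((68 − 38) / 43) × 2 = 81.3953

81.395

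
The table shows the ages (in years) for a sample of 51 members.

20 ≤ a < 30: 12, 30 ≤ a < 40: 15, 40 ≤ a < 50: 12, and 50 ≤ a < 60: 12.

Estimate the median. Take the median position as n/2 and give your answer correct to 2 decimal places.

Cumulative frequencies: 12, 27, 39, 51
n = 51; position = n/2 = 25.5.
This falls in the class 30 ≤ a < 40: L = 30, F = 12, f = 15, h = 10.
Median ≈ 30 + ((25.5 − 12) / 15) × 10 = 39.0000

39.00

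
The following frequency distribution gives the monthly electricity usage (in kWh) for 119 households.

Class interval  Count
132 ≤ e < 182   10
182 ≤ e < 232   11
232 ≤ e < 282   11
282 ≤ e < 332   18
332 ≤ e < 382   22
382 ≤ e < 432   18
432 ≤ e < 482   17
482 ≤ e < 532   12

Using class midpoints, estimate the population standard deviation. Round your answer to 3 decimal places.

Midpoints: 157, 207, 257, 307, 357, 407, 457, 507
n = 119, Σfm = 41233, mean = 346.4958
Σfm² = 15561431
Σf(m − x̄)² = Σfm² − (Σfm)²/n = 15561431 − 41233²/119 = 1274369.7479
Population variance = 1274369.7479 / 119 = 10708.9895
Standard deviation = √10708.9895 = 103.4842

103.484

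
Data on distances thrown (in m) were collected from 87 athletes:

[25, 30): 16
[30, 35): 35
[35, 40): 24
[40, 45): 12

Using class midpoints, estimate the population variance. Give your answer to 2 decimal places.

21.91

Midpoints: 27.5, 32.5, 37.5, 42.5
n = 87, Σfm = 2987.5, mean = 34.3391
Σfm² = 104493.75
Σf(m − x̄)² = Σfm² − (Σfm)²/n = 104493.75 − 2987.5²/87 = 1905.7471
Population variance = 1905.7471 / 87 = 21.9051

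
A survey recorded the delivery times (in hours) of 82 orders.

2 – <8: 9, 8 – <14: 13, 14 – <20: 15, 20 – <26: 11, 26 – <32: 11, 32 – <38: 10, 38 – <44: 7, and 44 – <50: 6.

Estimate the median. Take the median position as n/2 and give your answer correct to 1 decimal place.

Cumulative frequencies: 9, 22, 37, 48, 59, 69, 76, 82
n = 82; position = n/2 = 41.
This falls in the class 20 – <26: L = 20, F = 37, f = 11, h = 6.
Median ≈ 20 + ((41 − 37) / 11) × 6 = 22.1818

22.2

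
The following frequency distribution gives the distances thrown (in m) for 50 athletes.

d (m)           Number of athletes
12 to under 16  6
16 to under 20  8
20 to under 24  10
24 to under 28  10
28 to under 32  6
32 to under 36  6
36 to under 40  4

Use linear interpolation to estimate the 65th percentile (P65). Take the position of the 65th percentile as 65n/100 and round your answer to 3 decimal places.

Cumulative frequencies: 6, 14, 24, 34, 40, 46, 50
n = 50; position = 65n/100 = 32.5.
This falls in the class 24 to under 28: L = 24, F = 24, f = 10, h = 4.
65th percentile ≈ 24 + ((32.5 − 24) / 10) × 4 = 27.4000

27.400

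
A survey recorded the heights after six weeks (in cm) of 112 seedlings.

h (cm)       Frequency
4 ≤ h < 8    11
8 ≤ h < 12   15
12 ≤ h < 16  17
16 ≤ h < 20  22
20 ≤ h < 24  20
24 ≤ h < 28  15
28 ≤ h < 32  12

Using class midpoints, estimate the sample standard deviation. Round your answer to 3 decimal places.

Midpoints: 6, 10, 14, 18, 22, 26, 30
n = 112, Σfm = 2040, mean = 18.2143
Σfm² = 42976
Σf(m − x̄)² = Σfm² − (Σfm)²/n = 42976 − 2040²/112 = 5818.8571
Sample variance = 5818.8571 / 111 = 52.4221
Standard deviation = √52.4221 = 7.2403

7.240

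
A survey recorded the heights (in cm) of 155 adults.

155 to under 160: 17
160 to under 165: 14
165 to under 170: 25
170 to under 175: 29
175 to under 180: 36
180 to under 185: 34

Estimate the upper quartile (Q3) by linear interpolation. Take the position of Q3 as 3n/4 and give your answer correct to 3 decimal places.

Cumulative frequencies: 17, 31, 56, 85, 121, 155
n = 155; position = 3n/4 = 116.25.
This falls in the class 175 to under 180: L = 175, F = 85, f = 36, h = 5.
Upper quartile ≈ 175 + ((116.25 − 85) / 36) × 5 = 179.3403

179.340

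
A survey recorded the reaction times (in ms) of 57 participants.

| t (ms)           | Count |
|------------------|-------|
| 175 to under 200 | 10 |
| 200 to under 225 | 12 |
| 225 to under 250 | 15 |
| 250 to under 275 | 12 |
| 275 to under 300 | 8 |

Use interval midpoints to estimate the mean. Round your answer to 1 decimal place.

Midpoints: 187.5, 212.5, 237.5, 262.5, 287.5
Σfm = 10×187.5 + 12×212.5 + 15×237.5 + 12×262.5 + 8×287.5 = 13437.5
n = Σf = 57
Mean = 13437.5 / 57 = 235.7456

235.7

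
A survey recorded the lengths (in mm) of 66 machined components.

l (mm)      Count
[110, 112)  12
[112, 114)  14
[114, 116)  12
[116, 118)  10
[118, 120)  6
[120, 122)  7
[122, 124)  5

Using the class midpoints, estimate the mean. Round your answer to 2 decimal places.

115.76

Midpoints: 111, 113, 115, 117, 119, 121, 123
Σfm = 12×111 + 14×113 + 12×115 + 10×117 + 6×119 + 7×121 + 5×123 = 7640
n = Σf = 66
Mean = 7640 / 66 = 115.7576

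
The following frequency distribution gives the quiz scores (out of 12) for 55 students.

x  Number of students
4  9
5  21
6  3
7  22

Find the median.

5

Cumulative frequencies: 9, 30, 33, 55
n = 55, so the median is the value in position (n+1)/2 = 28.
Position 28 falls at value 5.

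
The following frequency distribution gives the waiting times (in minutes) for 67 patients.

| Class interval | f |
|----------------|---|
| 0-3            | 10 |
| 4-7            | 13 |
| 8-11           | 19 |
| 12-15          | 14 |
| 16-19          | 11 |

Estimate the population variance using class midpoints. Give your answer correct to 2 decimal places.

26.48

Midpoints: 1.5, 5.5, 9.5, 13.5, 17.5
n = 67, Σfm = 648.5, mean = 9.6791
Σfm² = 8050.75
Σf(m − x̄)² = Σfm² − (Σfm)²/n = 8050.75 − 648.5²/67 = 1773.8507
Population variance = 1773.8507 / 67 = 26.4754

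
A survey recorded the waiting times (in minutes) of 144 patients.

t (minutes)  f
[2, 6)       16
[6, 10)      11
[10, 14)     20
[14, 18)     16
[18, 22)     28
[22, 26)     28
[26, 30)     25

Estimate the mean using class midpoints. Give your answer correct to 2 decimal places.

Midpoints: 4, 8, 12, 16, 20, 24, 28
Σfm = 16×4 + 11×8 + 20×12 + 16×16 + 28×20 + 28×24 + 25×28 = 2580
n = Σf = 144
Mean = 2580 / 144 = 17.9167

17.92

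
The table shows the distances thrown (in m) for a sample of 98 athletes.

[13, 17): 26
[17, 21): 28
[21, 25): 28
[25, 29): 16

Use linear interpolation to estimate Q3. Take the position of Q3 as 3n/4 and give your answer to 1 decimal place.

23.8

Cumulative frequencies: 26, 54, 82, 98
n = 98; position = 3n/4 = 73.5.
This falls in the class [21, 25): L = 21, F = 54, f = 28, h = 4.
Upper quartile ≈ 21 + ((73.5 − 54) / 28) × 4 = 23.7857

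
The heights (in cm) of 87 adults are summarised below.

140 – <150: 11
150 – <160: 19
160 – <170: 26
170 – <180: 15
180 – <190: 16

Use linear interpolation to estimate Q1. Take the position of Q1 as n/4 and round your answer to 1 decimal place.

155.7

Cumulative frequencies: 11, 30, 56, 71, 87
n = 87; position = n/4 = 21.75.
This falls in the class 150 – <160: L = 150, F = 11, f = 19, h = 10.
Lower quartile ≈ 150 + ((21.75 − 11) / 19) × 10 = 155.6579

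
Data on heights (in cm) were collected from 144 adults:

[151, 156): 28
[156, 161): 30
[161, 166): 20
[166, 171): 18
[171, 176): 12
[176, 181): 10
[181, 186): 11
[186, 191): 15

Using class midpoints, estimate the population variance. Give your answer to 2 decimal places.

Midpoints: 153.5, 158.5, 163.5, 168.5, 173.5, 178.5, 183.5, 188.5
n = 144, Σfm = 24069, mean = 167.1458
Σfm² = 4042344
Σf(m − x̄)² = Σfm² − (Σfm)²/n = 4042344 − 24069²/144 = 19310.9375
Population variance = 19310.9375 / 144 = 134.1037

134.10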